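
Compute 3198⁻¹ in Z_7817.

2613

Apply the Euclidean algorithm and back-substitute:
7817 = 2×3198 + 1421
3198 = 2×1421 + 356
1421 = 3×356 + 353
356 = 1×353 + 3
353 = 117×3 + 2
3 = 1×2 + 1
2 = 2×1 + 0
gcd(3198, 7817) = 1, so the inverse exists.
Bézout: 1 = −1069×7817 + 2613×3198.
So 3198⁻¹ ≡ 2613 (mod 7817).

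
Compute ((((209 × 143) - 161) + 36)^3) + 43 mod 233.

74

209 × 143 = 29887 ≡ 63 (mod 233)
63 - 161 = -98 ≡ 135 (mod 233)
135 + 36 = 171
(171)^3 ≡ 31 (mod 233)
31 + 43 = 74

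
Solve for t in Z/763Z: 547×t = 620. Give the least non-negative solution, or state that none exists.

gcd(547, 763) = 1, so a unique solution mod 763 exists.
547⁻¹ ≡ 491 (mod 763).
t ≡ 491×620 ≡ 746 (mod 763).

746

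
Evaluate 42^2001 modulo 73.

30

Compute successive squares:
42^1 ≡ 42 (mod 73)
42^2 ≡ 42^2 = 1764 ≡ 12 (mod 73)
42^4 ≡ 12^2 = 144 ≡ 71 (mod 73)
42^8 ≡ 71^2 = 5041 ≡ 4 (mod 73)
42^16 ≡ 4^2 = 16 (mod 73)
42^32 ≡ 16^2 = 256 ≡ 37 (mod 73)
42^64 ≡ 37^2 = 1369 ≡ 55 (mod 73)
42^128 ≡ 55^2 = 3025 ≡ 32 (mod 73)
42^256 ≡ 32^2 = 1024 ≡ 2 (mod 73)
42^512 ≡ 2^2 = 4 (mod 73)
42^1024 ≡ 4^2 = 16 (mod 73)
42^2001 = 42^1024 × 42^512 × 42^256 × 42^128 × 42^64 × 42^16 × 42^1 ≡ 16 × 4 × 2 × 32 × 55 × 16 × 42 (mod 73).
Accumulate the product:
16 × 4 = 64
64 × 2 = 128 ≡ 55
55 × 32 = 1760 ≡ 8
8 × 55 = 440 ≡ 2
2 × 16 = 32
32 × 42 = 1344 ≡ 30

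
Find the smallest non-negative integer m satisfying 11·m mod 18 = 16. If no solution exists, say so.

gcd(11, 18) = 1, so a unique solution mod 18 exists.
11⁻¹ ≡ 5 (mod 18).
m ≡ 5·16 ≡ 8 (mod 18).

8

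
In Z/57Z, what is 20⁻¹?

57 = 2·20 + 17
20 = 1·17 + 3
17 = 5·3 + 2
3 = 1·2 + 1
2 = 2·1 + 0
gcd(20, 57) = 1, so the inverse exists.
Bézout: 1 = −7·57 + 20·20.
So 20⁻¹ ≡ 20 (mod 57).

20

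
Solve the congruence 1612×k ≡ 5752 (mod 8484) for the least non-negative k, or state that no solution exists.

gcd(1612, 8484) = 4, and 4 | 5752, so solutions exist.
Divide through by 4: 403×k ≡ 1438 (mod 2121).
403⁻¹ ≡ 100 (mod 2121).
k ≡ 100×1438 ≡ 1693 (mod 2121).
The smallest non-negative solution is k = 1693.

1693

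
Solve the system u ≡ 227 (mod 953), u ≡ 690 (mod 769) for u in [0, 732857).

102198

953⁻¹ mod 769: 953*163 ≡ 1 (mod 769), so 953⁻¹ ≡ 163.
u = 227 + 953*((690 − 227)*163 mod 769) = 227 + 953*107 = 102198.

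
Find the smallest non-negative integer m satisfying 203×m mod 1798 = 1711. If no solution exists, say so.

gcd(203, 1798) = 29, and 29 | 1711, so solutions exist.
Divide through by 29: 7×m mod 62 = 59.
7⁻¹ ≡ 9 (mod 62).
m ≡ 9×59 ≡ 35 (mod 62).
The smallest non-negative solution is m = 35.

35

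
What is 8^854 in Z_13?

12

8^1 ≡ 8 (mod 13)
8^2 ≡ 8^2 = 64 ≡ 12 (mod 13)
8^4 ≡ 12^2 = 144 ≡ 1 (mod 13)
8^8 ≡ 1^2 = 1 (mod 13)
8^16 ≡ 1^2 = 1 (mod 13)
8^32 ≡ 1^2 = 1 (mod 13)
8^64 ≡ 1^2 = 1 (mod 13)
8^128 ≡ 1^2 = 1 (mod 13)
8^256 ≡ 1^2 = 1 (mod 13)
8^512 ≡ 1^2 = 1 (mod 13)
8^854 = 8^512 * 8^256 * 8^64 * 8^16 * 8^4 * 8^2 ≡ 1 * 1 * 1 * 1 * 1 * 12 (mod 13).
Accumulate the product:
1 * 1 = 1
1 * 1 = 1
1 * 1 = 1
1 * 1 = 1
1 * 12 = 12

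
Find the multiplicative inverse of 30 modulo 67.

67 = 2*30 + 7
30 = 4*7 + 2
7 = 3*2 + 1
2 = 2*1 + 0
gcd(30, 67) = 1, so the inverse exists.
Back-substitute for 1:
1 = 1*7 − 3*2
  = −3*30 + 13*7
  = 13*67 − 29*30
So 30⁻¹ ≡ −29 ≡ 38 (mod 67).

38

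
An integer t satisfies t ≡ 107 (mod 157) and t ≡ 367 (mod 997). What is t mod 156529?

157⁻¹ mod 997: 157·870 ≡ 1 (mod 997), so 157⁻¹ ≡ 870.
t = 107 + 157·((367 − 107)·870 mod 997) = 107 + 157·878 = 137953.
Check: 137953 mod 157 = 107, 137953 mod 997 = 367. ✓

137953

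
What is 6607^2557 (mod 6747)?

874

Using repeated squaring:
2557 in binary is 100111111101, i.e. 2557 = 2048 + 256 + 128 + 64 + 32 + 16 + 8 + 4 + 1.
6607^1 ≡ 6607 (mod 6747)
6607^2 ≡ 6607^2 = 43652449 ≡ 6106 (mod 6747)
6607^4 ≡ 6106^2 = 37283236 ≡ 6061 (mod 6747)
6607^8 ≡ 6061^2 = 36735721 ≡ 5053 (mod 6747)
6607^16 ≡ 5053^2 = 25532809 ≡ 2161 (mod 6747)
6607^32 ≡ 2161^2 = 4669921 ≡ 997 (mod 6747)
6607^64 ≡ 997^2 = 994009 ≡ 2200 (mod 6747)
6607^128 ≡ 2200^2 = 4840000 ≡ 2401 (mod 6747)
6607^256 ≡ 2401^2 = 5764801 ≡ 2863 (mod 6747)
6607^512 ≡ 2863^2 = 8196769 ≡ 5911 (mod 6747)
6607^1024 ≡ 5911^2 = 34939921 ≡ 3955 (mod 6747)
6607^2048 ≡ 3955^2 = 15642025 ≡ 2479 (mod 6747)
6607^2557 = 6607^2048 × 6607^256 × 6607^128 × 6607^64 × 6607^32 × 6607^16 × 6607^8 × 6607^4 × 6607^1 ≡ 2479 × 2863 × 2401 × 2200 × 997 × 2161 × 5053 × 6061 × 6607 (mod 6747).
Accumulate the product:
2479 × 2863 = 7097377 ≡ 6280
6280 × 2401 = 15078280 ≡ 5482
5482 × 2200 = 12060400 ≡ 3511
3511 × 997 = 3500467 ≡ 5521
5521 × 2161 = 11930881 ≡ 2185
2185 × 5053 = 11040805 ≡ 2713
2713 × 6061 = 16443493 ≡ 1054
1054 × 6607 = 6963778 ≡ 874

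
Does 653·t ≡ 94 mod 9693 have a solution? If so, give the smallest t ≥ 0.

3815

gcd(653, 9693) = 1, so a unique solution mod 9693 exists.
653⁻¹ ≡ 9218 (mod 9693).
t ≡ 9218·94 ≡ 3815 (mod 9693).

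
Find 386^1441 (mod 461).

Using repeated squaring:
1441 in binary is 10110100001, i.e. 1441 = 1024 + 256 + 128 + 32 + 1.
386^1 ≡ 386 (mod 461)
386^2 ≡ 386^2 = 148996 ≡ 93 (mod 461)
386^4 ≡ 93^2 = 8649 ≡ 351 (mod 461)
386^8 ≡ 351^2 = 123201 ≡ 114 (mod 461)
386^16 ≡ 114^2 = 12996 ≡ 88 (mod 461)
386^32 ≡ 88^2 = 7744 ≡ 368 (mod 461)
386^64 ≡ 368^2 = 135424 ≡ 351 (mod 461)
386^128 ≡ 351^2 = 123201 ≡ 114 (mod 461)
386^256 ≡ 114^2 = 12996 ≡ 88 (mod 461)
386^512 ≡ 88^2 = 7744 ≡ 368 (mod 461)
386^1024 ≡ 368^2 = 135424 ≡ 351 (mod 461)
386^1441 = 386^1024 * 386^256 * 386^128 * 386^32 * 386^1 ≡ 351 * 88 * 114 * 368 * 386 (mod 461).
Accumulate the product:
351 * 88 = 30888 ≡ 1
1 * 114 = 114
114 * 368 = 41952 ≡ 1
1 * 386 = 386

386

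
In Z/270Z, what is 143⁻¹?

17

By the extended Euclidean algorithm:
270 = 1×143 + 127
143 = 1×127 + 16
127 = 7×16 + 15
16 = 1×15 + 1
15 = 15×1 + 0
gcd(143, 270) = 1, so the inverse exists.
Bézout: 1 = −9×270 + 17×143.
So 143⁻¹ ≡ 17 (mod 270).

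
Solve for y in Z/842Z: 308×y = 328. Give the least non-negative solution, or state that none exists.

gcd(308, 842) = 2, and 2 | 328, so solutions exist.
Divide through by 2: 154×y mod 421 = 164.
154⁻¹ ≡ 380 (mod 421).
y ≡ 380×164 ≡ 12 (mod 421).
The smallest non-negative solution is y = 12.

12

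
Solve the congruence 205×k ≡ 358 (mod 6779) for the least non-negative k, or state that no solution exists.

gcd(205, 6779) = 1, so a unique solution mod 6779 exists.
205⁻¹ ≡ 5324 (mod 6779).
k ≡ 5324×358 ≡ 1093 (mod 6779).

1093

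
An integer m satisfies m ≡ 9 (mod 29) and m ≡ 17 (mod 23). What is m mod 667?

29⁻¹ mod 23: 29·4 ≡ 1 (mod 23), so 29⁻¹ ≡ 4.
m = 9 + 29·((17 − 9)·4 mod 23) = 9 + 29·9 = 270.

270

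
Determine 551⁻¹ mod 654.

654 = 1·551 + 103
551 = 5·103 + 36
103 = 2·36 + 31
36 = 1·31 + 5
31 = 6·5 + 1
5 = 5·1 + 0
gcd(551, 654) = 1, so the inverse exists.
Back-substitute for 1:
1 = 1·31 − 6·5
  = −6·36 + 7·31
  = 7·103 − 20·36
  = −20·551 + 107·103
  = 107·654 − 127·551
So 551⁻¹ ≡ −127 ≡ 527 (mod 654).

527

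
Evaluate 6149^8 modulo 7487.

Compute successive squares:
6149^1 ≡ 6149 (mod 7487)
6149^2 ≡ 6149^2 = 37810201 ≡ 851 (mod 7487)
6149^4 ≡ 851^2 = 724201 ≡ 5449 (mod 7487)
6149^8 ≡ 5449^2 = 29691601 ≡ 5646 (mod 7487)
So 6149^8 ≡ 5646 (mod 7487).

5646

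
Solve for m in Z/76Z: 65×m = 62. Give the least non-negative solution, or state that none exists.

22

gcd(65, 76) = 1, so a unique solution mod 76 exists.
65⁻¹ ≡ 69 (mod 76).
m ≡ 69×62 ≡ 22 (mod 76).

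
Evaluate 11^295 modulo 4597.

1987

295 in binary is 100100111, i.e. 295 = 256 + 32 + 4 + 2 + 1.
11^1 ≡ 11 (mod 4597)
11^2 ≡ 11^2 = 121 (mod 4597)
11^4 ≡ 121^2 = 14641 ≡ 850 (mod 4597)
11^8 ≡ 850^2 = 722500 ≡ 771 (mod 4597)
11^16 ≡ 771^2 = 594441 ≡ 1428 (mod 4597)
11^32 ≡ 1428^2 = 2039184 ≡ 2713 (mod 4597)
11^64 ≡ 2713^2 = 7360369 ≡ 572 (mod 4597)
11^128 ≡ 572^2 = 327184 ≡ 797 (mod 4597)
11^256 ≡ 797^2 = 635209 ≡ 823 (mod 4597)
11^295 = 11^256 * 11^32 * 11^4 * 11^2 * 11^1 ≡ 823 * 2713 * 850 * 121 * 11 (mod 4597).
Accumulate the product:
823 * 2713 = 2232799 ≡ 3254
3254 * 850 = 2765900 ≡ 3103
3103 * 121 = 375463 ≡ 3106
3106 * 11 = 34166 ≡ 1987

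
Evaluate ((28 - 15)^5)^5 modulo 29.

4

28 - 15 = 13
(13)^5 ≡ 6 (mod 29)
(6)^5 ≡ 4 (mod 29)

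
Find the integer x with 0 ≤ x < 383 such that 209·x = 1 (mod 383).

11

Apply the Euclidean algorithm and back-substitute:
383 = 1·209 + 174
209 = 1·174 + 35
174 = 4·35 + 34
35 = 1·34 + 1
34 = 34·1 + 0
gcd(209, 383) = 1, so the inverse exists.
Bézout: 1 = −6·383 + 11·209.
So 209⁻¹ ≡ 11 (mod 383).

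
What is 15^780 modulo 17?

16

By square-and-multiply:
780 in binary is 1100001100, i.e. 780 = 512 + 256 + 8 + 4.
15^1 ≡ 15 (mod 17)
15^2 ≡ 15^2 = 225 ≡ 4 (mod 17)
15^4 ≡ 4^2 = 16 (mod 17)
15^8 ≡ 16^2 = 256 ≡ 1 (mod 17)
15^16 ≡ 1^2 = 1 (mod 17)
15^32 ≡ 1^2 = 1 (mod 17)
15^64 ≡ 1^2 = 1 (mod 17)
15^128 ≡ 1^2 = 1 (mod 17)
15^256 ≡ 1^2 = 1 (mod 17)
15^512 ≡ 1^2 = 1 (mod 17)
15^780 = 15^512 * 15^256 * 15^8 * 15^4 ≡ 1 * 1 * 1 * 16 (mod 17).
Accumulate the product:
1 * 1 = 1
1 * 1 = 1
1 * 16 = 16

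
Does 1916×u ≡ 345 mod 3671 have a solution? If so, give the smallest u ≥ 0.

2102

gcd(1916, 3671) = 1, so a unique solution mod 3671 exists.
1916⁻¹ ≡ 3443 (mod 3671).
u ≡ 3443×345 ≡ 2102 (mod 3671).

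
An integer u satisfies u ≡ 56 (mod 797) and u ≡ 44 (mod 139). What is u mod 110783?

78162

797⁻¹ mod 139: 797·15 ≡ 1 (mod 139), so 797⁻¹ ≡ 15.
u = 56 + 797·((44 − 56)·15 mod 139) = 56 + 797·98 = 78162.
Check: 78162 mod 797 = 56, 78162 mod 139 = 44. ✓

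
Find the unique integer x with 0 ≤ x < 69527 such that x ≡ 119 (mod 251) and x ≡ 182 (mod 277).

50319

251⁻¹ mod 277: 251×245 ≡ 1 (mod 277), so 251⁻¹ ≡ 245.
x = 119 + 251×((182 − 119)×245 mod 277) = 119 + 251×200 = 50319.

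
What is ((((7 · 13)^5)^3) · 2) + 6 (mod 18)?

8

7 · 13 = 91 ≡ 1 (mod 18)
(1)^5 ≡ 1 (mod 18)
(1)^3 ≡ 1 (mod 18)
1 · 2 = 2
2 + 6 = 8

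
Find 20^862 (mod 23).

12

862 in binary is 1101011110, i.e. 862 = 512 + 256 + 64 + 16 + 8 + 4 + 2.
20^1 ≡ 20 (mod 23)
20^2 ≡ 20^2 = 400 ≡ 9 (mod 23)
20^4 ≡ 9^2 = 81 ≡ 12 (mod 23)
20^8 ≡ 12^2 = 144 ≡ 6 (mod 23)
20^16 ≡ 6^2 = 36 ≡ 13 (mod 23)
20^32 ≡ 13^2 = 169 ≡ 8 (mod 23)
20^64 ≡ 8^2 = 64 ≡ 18 (mod 23)
20^128 ≡ 18^2 = 324 ≡ 2 (mod 23)
20^256 ≡ 2^2 = 4 (mod 23)
20^512 ≡ 4^2 = 16 (mod 23)
20^862 = 20^512 · 20^256 · 20^64 · 20^16 · 20^8 · 20^4 · 20^2 ≡ 16 · 4 · 18 · 13 · 6 · 12 · 9 (mod 23).
Accumulate the product:
16 · 4 = 64 ≡ 18
18 · 18 = 324 ≡ 2
2 · 13 = 26 ≡ 3
3 · 6 = 18
18 · 12 = 216 ≡ 9
9 · 9 = 81 ≡ 12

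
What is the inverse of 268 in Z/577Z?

394

By the extended Euclidean algorithm:
577 = 2×268 + 41
268 = 6×41 + 22
41 = 1×22 + 19
22 = 1×19 + 3
19 = 6×3 + 1
3 = 3×1 + 0
gcd(268, 577) = 1, so the inverse exists.
Bézout: 1 = 85×577 − 183×268.
So 268⁻¹ ≡ −183 ≡ 394 (mod 577).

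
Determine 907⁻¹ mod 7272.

1363

7272 = 8×907 + 16
907 = 56×16 + 11
16 = 1×11 + 5
11 = 2×5 + 1
5 = 5×1 + 0
gcd(907, 7272) = 1, so the inverse exists.
Back-substitute for 1:
1 = 1×11 − 2×5
  = −2×16 + 3×11
  = 3×907 − 170×16
  = −170×7272 + 1363×907
So 907⁻¹ ≡ 1363 (mod 7272).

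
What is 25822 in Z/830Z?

92

25822 = 31×830 + 92, so 25822 ≡ 92 (mod 830).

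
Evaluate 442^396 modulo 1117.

Using repeated squaring:
442^1 ≡ 442 (mod 1117)
442^2 ≡ 442^2 = 195364 ≡ 1006 (mod 1117)
442^4 ≡ 1006^2 = 1012036 ≡ 34 (mod 1117)
442^8 ≡ 34^2 = 1156 ≡ 39 (mod 1117)
442^16 ≡ 39^2 = 1521 ≡ 404 (mod 1117)
442^32 ≡ 404^2 = 163216 ≡ 134 (mod 1117)
442^64 ≡ 134^2 = 17956 ≡ 84 (mod 1117)
442^128 ≡ 84^2 = 7056 ≡ 354 (mod 1117)
442^256 ≡ 354^2 = 125316 ≡ 212 (mod 1117)
442^396 = 442^256 * 442^128 * 442^8 * 442^4 ≡ 212 * 354 * 39 * 34 (mod 1117).
Accumulate the product:
212 * 354 = 75048 ≡ 209
209 * 39 = 8151 ≡ 332
332 * 34 = 11288 ≡ 118

118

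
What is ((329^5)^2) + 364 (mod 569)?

92

(329)^5 ≡ 351 (mod 569)
(351)^2 ≡ 297 (mod 569)
297 + 364 = 661 ≡ 92 (mod 569)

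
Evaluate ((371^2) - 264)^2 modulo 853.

(371)^2 ≡ 308 (mod 853)
308 - 264 = 44
(44)^2 ≡ 230 (mod 853)

230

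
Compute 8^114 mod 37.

36

114 in binary is 1110010, i.e. 114 = 64 + 32 + 16 + 2.
8^1 ≡ 8 (mod 37)
8^2 ≡ 8^2 = 64 ≡ 27 (mod 37)
8^4 ≡ 27^2 = 729 ≡ 26 (mod 37)
8^8 ≡ 26^2 = 676 ≡ 10 (mod 37)
8^16 ≡ 10^2 = 100 ≡ 26 (mod 37)
8^32 ≡ 26^2 = 676 ≡ 10 (mod 37)
8^64 ≡ 10^2 = 100 ≡ 26 (mod 37)
8^114 = 8^64 · 8^32 · 8^16 · 8^2 ≡ 26 · 10 · 26 · 27 (mod 37).
Accumulate the product:
26 · 10 = 260 ≡ 1
1 · 26 = 26
26 · 27 = 702 ≡ 36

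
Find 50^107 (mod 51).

107 in binary is 1101011, i.e. 107 = 64 + 32 + 8 + 2 + 1.
50^1 ≡ 50 (mod 51)
50^2 ≡ 50^2 = 2500 ≡ 1 (mod 51)
50^4 ≡ 1^2 = 1 (mod 51)
50^8 ≡ 1^2 = 1 (mod 51)
50^16 ≡ 1^2 = 1 (mod 51)
50^32 ≡ 1^2 = 1 (mod 51)
50^64 ≡ 1^2 = 1 (mod 51)
50^107 = 50^64 · 50^32 · 50^8 · 50^2 · 50^1 ≡ 1 · 1 · 1 · 1 · 50 (mod 51).
Accumulate the product:
1 · 1 = 1
1 · 1 = 1
1 · 1 = 1
1 · 50 = 50

50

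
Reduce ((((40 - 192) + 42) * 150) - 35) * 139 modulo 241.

40 - 192 = -152 ≡ 89 (mod 241)
89 + 42 = 131
131 * 150 = 19650 ≡ 129 (mod 241)
129 - 35 = 94
94 * 139 = 13066 ≡ 52 (mod 241)

52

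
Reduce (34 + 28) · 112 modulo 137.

34 + 28 = 62
62 · 112 = 6944 ≡ 94 (mod 137)

94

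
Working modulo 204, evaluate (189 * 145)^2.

189 * 145 = 27405 ≡ 69 (mod 204)
(69)^2 ≡ 69 (mod 204)

69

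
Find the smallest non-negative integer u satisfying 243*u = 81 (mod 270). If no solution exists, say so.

7

gcd(243, 270) = 27, and 27 | 81, so solutions exist.
Divide through by 27: 9*u ≡ 3 mod 10.
9⁻¹ ≡ 9 (mod 10).
u ≡ 9*3 ≡ 7 (mod 10).
The smallest non-negative solution is u = 7.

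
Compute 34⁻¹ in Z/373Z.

11

373 = 10·34 + 33
34 = 1·33 + 1
33 = 33·1 + 0
gcd(34, 373) = 1, so the inverse exists.
Bézout: 1 = −1·373 + 11·34.
So 34⁻¹ ≡ 11 (mod 373).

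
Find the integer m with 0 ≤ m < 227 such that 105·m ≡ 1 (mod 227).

Apply the Euclidean algorithm and back-substitute:
227 = 2*105 + 17
105 = 6*17 + 3
17 = 5*3 + 2
3 = 1*2 + 1
2 = 2*1 + 0
gcd(105, 227) = 1, so the inverse exists.
Back-substitute for 1:
1 = 1*3 − 1*2
  = −1*17 + 6*3
  = 6*105 − 37*17
  = −37*227 + 80*105
So 105⁻¹ ≡ 80 (mod 227).

80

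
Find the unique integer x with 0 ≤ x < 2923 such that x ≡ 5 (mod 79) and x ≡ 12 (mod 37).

79⁻¹ mod 37: 79×15 ≡ 1 (mod 37), so 79⁻¹ ≡ 15.
x = 5 + 79×((12 − 5)×15 mod 37) = 5 + 79×31 = 2454.

2454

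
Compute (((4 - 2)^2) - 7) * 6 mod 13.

4 - 2 = 2
(2)^2 ≡ 4 (mod 13)
4 - 7 = -3 ≡ 10 (mod 13)
10 * 6 = 60 ≡ 8 (mod 13)

8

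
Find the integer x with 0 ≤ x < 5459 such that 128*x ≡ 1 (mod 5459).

1578

Run the extended Euclidean algorithm:
5459 = 42*128 + 83
128 = 1*83 + 45
83 = 1*45 + 38
45 = 1*38 + 7
38 = 5*7 + 3
7 = 2*3 + 1
3 = 3*1 + 0
gcd(128, 5459) = 1, so the inverse exists.
Back-substitute for 1:
1 = 1*7 − 2*3
  = −2*38 + 11*7
  = 11*45 − 13*38
  = −13*83 + 24*45
  = 24*128 − 37*83
  = −37*5459 + 1578*128
So 128⁻¹ ≡ 1578 (mod 5459).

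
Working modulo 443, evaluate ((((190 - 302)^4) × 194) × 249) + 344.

181

190 - 302 = -112 ≡ 331 (mod 443)
(331)^4 ≡ 108 (mod 443)
108 × 194 = 20952 ≡ 131 (mod 443)
131 × 249 = 32619 ≡ 280 (mod 443)
280 + 344 = 624 ≡ 181 (mod 443)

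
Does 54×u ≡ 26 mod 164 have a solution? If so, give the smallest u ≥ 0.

43

gcd(54, 164) = 2, and 2 | 26, so solutions exist.
Divide through by 2: 27×u mod 82 = 13.
27⁻¹ ≡ 79 (mod 82).
u ≡ 79×13 ≡ 43 (mod 82).
The smallest non-negative solution is u = 43.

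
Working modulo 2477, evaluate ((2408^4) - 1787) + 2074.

381

(2408)^4 ≡ 94 (mod 2477)
94 - 1787 = -1693 ≡ 784 (mod 2477)
784 + 2074 = 2858 ≡ 381 (mod 2477)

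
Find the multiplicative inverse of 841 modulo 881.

22

Apply the Euclidean algorithm and back-substitute:
881 = 1·841 + 40
841 = 21·40 + 1
40 = 40·1 + 0
gcd(841, 881) = 1, so the inverse exists.
Bézout: 1 = −21·881 + 22·841.
So 841⁻¹ ≡ 22 (mod 881).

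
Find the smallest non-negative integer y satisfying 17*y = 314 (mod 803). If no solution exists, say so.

727

gcd(17, 803) = 1, so a unique solution mod 803 exists.
17⁻¹ ≡ 189 (mod 803).
y ≡ 189*314 ≡ 727 (mod 803).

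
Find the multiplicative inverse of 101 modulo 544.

Apply the Euclidean algorithm and back-substitute:
544 = 5*101 + 39
101 = 2*39 + 23
39 = 1*23 + 16
23 = 1*16 + 7
16 = 2*7 + 2
7 = 3*2 + 1
2 = 2*1 + 0
gcd(101, 544) = 1, so the inverse exists.
Bézout: 1 = −44*544 + 237*101.
So 101⁻¹ ≡ 237 (mod 544).

237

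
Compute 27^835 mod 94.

Using repeated squaring:
27^1 ≡ 27 (mod 94)
27^2 ≡ 27^2 = 729 ≡ 71 (mod 94)
27^4 ≡ 71^2 = 5041 ≡ 59 (mod 94)
27^8 ≡ 59^2 = 3481 ≡ 3 (mod 94)
27^16 ≡ 3^2 = 9 (mod 94)
27^32 ≡ 9^2 = 81 (mod 94)
27^64 ≡ 81^2 = 6561 ≡ 75 (mod 94)
27^128 ≡ 75^2 = 5625 ≡ 79 (mod 94)
27^256 ≡ 79^2 = 6241 ≡ 37 (mod 94)
27^512 ≡ 37^2 = 1369 ≡ 53 (mod 94)
27^835 = 27^512 × 27^256 × 27^64 × 27^2 × 27^1 ≡ 53 × 37 × 75 × 71 × 27 (mod 94).
Accumulate the product:
53 × 37 = 1961 ≡ 81
81 × 75 = 6075 ≡ 59
59 × 71 = 4189 ≡ 53
53 × 27 = 1431 ≡ 21

21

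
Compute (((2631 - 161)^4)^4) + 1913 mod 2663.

2631 - 161 = 2470
(2470)^4 ≡ 1089 (mod 2663)
(1089)^4 ≡ 2074 (mod 2663)
2074 + 1913 = 3987 ≡ 1324 (mod 2663)

1324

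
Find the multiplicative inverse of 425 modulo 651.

Run the extended Euclidean algorithm:
651 = 1×425 + 226
425 = 1×226 + 199
226 = 1×199 + 27
199 = 7×27 + 10
27 = 2×10 + 7
10 = 1×7 + 3
7 = 2×3 + 1
3 = 3×1 + 0
gcd(425, 651) = 1, so the inverse exists.
Bézout: 1 = 126×651 − 193×425.
So 425⁻¹ ≡ −193 ≡ 458 (mod 651).

458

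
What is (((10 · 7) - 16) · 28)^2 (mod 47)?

10 · 7 = 70 ≡ 23 (mod 47)
23 - 16 = 7
7 · 28 = 196 ≡ 8 (mod 47)
(8)^2 ≡ 17 (mod 47)

17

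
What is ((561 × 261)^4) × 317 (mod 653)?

317

561 × 261 = 146421 ≡ 149 (mod 653)
(149)^4 ≡ 1 (mod 653)
1 × 317 = 317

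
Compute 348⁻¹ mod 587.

447

Apply the Euclidean algorithm and back-substitute:
587 = 1×348 + 239
348 = 1×239 + 109
239 = 2×109 + 21
109 = 5×21 + 4
21 = 5×4 + 1
4 = 4×1 + 0
gcd(348, 587) = 1, so the inverse exists.
Bézout: 1 = 83×587 − 140×348.
So 348⁻¹ ≡ −140 ≡ 447 (mod 587).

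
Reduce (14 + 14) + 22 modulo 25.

0

14 + 14 = 28 ≡ 3 (mod 25)
3 + 22 = 25 ≡ 0 (mod 25)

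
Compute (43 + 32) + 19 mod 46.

2

43 + 32 = 75 ≡ 29 (mod 46)
29 + 19 = 48 ≡ 2 (mod 46)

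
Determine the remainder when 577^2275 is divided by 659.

Using repeated squaring:
2275 in binary is 100011100011, i.e. 2275 = 2048 + 128 + 64 + 32 + 2 + 1.
577^1 ≡ 577 (mod 659)
577^2 ≡ 577^2 = 332929 ≡ 134 (mod 659)
577^4 ≡ 134^2 = 17956 ≡ 163 (mod 659)
577^8 ≡ 163^2 = 26569 ≡ 209 (mod 659)
577^16 ≡ 209^2 = 43681 ≡ 187 (mod 659)
577^32 ≡ 187^2 = 34969 ≡ 42 (mod 659)
577^64 ≡ 42^2 = 1764 ≡ 446 (mod 659)
577^128 ≡ 446^2 = 198916 ≡ 557 (mod 659)
577^256 ≡ 557^2 = 310249 ≡ 519 (mod 659)
577^512 ≡ 519^2 = 269361 ≡ 489 (mod 659)
577^1024 ≡ 489^2 = 239121 ≡ 563 (mod 659)
577^2048 ≡ 563^2 = 316969 ≡ 649 (mod 659)
577^2275 = 577^2048 × 577^128 × 577^64 × 577^32 × 577^2 × 577^1 ≡ 649 × 557 × 446 × 42 × 134 × 577 (mod 659).
Accumulate the product:
649 × 557 = 361493 ≡ 361
361 × 446 = 161006 ≡ 210
210 × 42 = 8820 ≡ 253
253 × 134 = 33902 ≡ 293
293 × 577 = 169061 ≡ 357

357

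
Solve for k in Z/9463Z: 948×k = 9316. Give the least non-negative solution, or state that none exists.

gcd(948, 9463) = 1, so a unique solution mod 9463 exists.
948⁻¹ ≡ 7237 (mod 9463).
k ≡ 7237×9316 ≡ 5480 (mod 9463).

5480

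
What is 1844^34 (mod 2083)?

1980

34 in binary is 100010, i.e. 34 = 32 + 2.
1844^1 ≡ 1844 (mod 2083)
1844^2 ≡ 1844^2 = 3400336 ≡ 880 (mod 2083)
1844^4 ≡ 880^2 = 774400 ≡ 1607 (mod 2083)
1844^8 ≡ 1607^2 = 2582449 ≡ 1612 (mod 2083)
1844^16 ≡ 1612^2 = 2598544 ≡ 1043 (mod 2083)
1844^32 ≡ 1043^2 = 1087849 ≡ 523 (mod 2083)
1844^34 = 1844^32 · 1844^2 ≡ 523 · 880 (mod 2083).
523 · 880 = 460240 ≡ 1980 (mod 2083).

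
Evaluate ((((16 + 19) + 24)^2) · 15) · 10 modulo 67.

16 + 19 = 35
35 + 24 = 59
(59)^2 ≡ 64 (mod 67)
64 · 15 = 960 ≡ 22 (mod 67)
22 · 10 = 220 ≡ 19 (mod 67)

19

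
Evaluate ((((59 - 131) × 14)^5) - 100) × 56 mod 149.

59 - 131 = -72 ≡ 77 (mod 149)
77 × 14 = 1078 ≡ 35 (mod 149)
(35)^5 ≡ 120 (mod 149)
120 - 100 = 20
20 × 56 = 1120 ≡ 77 (mod 149)

77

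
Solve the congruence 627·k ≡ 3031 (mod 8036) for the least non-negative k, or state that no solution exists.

gcd(627, 8036) = 1, so a unique solution mod 8036 exists.
627⁻¹ ≡ 2935 (mod 8036).
k ≡ 2935·3031 ≡ 133 (mod 8036).

133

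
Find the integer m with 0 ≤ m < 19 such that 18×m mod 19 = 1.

19 = 1*18 + 1
18 = 18*1 + 0
gcd(18, 19) = 1, so the inverse exists.
Back-substitute for 1:
1 = 1*19 − 1*18
So 18⁻¹ ≡ −1 ≡ 18 (mod 19).

18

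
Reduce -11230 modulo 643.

-11230 = -18·643 + 344, so -11230 ≡ 344 (mod 643).

344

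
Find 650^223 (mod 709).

528

Compute successive squares:
223 in binary is 11011111, i.e. 223 = 128 + 64 + 16 + 8 + 4 + 2 + 1.
650^1 ≡ 650 (mod 709)
650^2 ≡ 650^2 = 422500 ≡ 645 (mod 709)
650^4 ≡ 645^2 = 416025 ≡ 551 (mod 709)
650^8 ≡ 551^2 = 303601 ≡ 149 (mod 709)
650^16 ≡ 149^2 = 22201 ≡ 222 (mod 709)
650^32 ≡ 222^2 = 49284 ≡ 363 (mod 709)
650^64 ≡ 363^2 = 131769 ≡ 604 (mod 709)
650^128 ≡ 604^2 = 364816 ≡ 390 (mod 709)
650^223 = 650^128 × 650^64 × 650^16 × 650^8 × 650^4 × 650^2 × 650^1 ≡ 390 × 604 × 222 × 149 × 551 × 645 × 650 (mod 709).
Accumulate the product:
390 × 604 = 235560 ≡ 172
172 × 222 = 38184 ≡ 607
607 × 149 = 90443 ≡ 400
400 × 551 = 220400 ≡ 610
610 × 645 = 393450 ≡ 664
664 × 650 = 431600 ≡ 528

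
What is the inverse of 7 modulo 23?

23 = 3×7 + 2
7 = 3×2 + 1
2 = 2×1 + 0
gcd(7, 23) = 1, so the inverse exists.
Back-substitute for 1:
1 = 1×7 − 3×2
  = −3×23 + 10×7
So 7⁻¹ ≡ 10 (mod 23).

10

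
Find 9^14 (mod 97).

By square-and-multiply:
14 in binary is 1110, i.e. 14 = 8 + 4 + 2.
9^1 ≡ 9 (mod 97)
9^2 ≡ 9^2 = 81 (mod 97)
9^4 ≡ 81^2 = 6561 ≡ 62 (mod 97)
9^8 ≡ 62^2 = 3844 ≡ 61 (mod 97)
9^14 = 9^8 * 9^4 * 9^2 ≡ 61 * 62 * 81 (mod 97).
Accumulate the product:
61 * 62 = 3782 ≡ 96
96 * 81 = 7776 ≡ 16

16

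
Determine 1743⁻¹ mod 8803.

By the extended Euclidean algorithm:
8803 = 5×1743 + 88
1743 = 19×88 + 71
88 = 1×71 + 17
71 = 4×17 + 3
17 = 5×3 + 2
3 = 1×2 + 1
2 = 2×1 + 0
gcd(1743, 8803) = 1, so the inverse exists.
Bézout: 1 = −614×8803 + 3101×1743.
So 1743⁻¹ ≡ 3101 (mod 8803).

3101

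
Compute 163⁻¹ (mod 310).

97

Apply the Euclidean algorithm and back-substitute:
310 = 1·163 + 147
163 = 1·147 + 16
147 = 9·16 + 3
16 = 5·3 + 1
3 = 3·1 + 0
gcd(163, 310) = 1, so the inverse exists.
Bézout: 1 = −51·310 + 97·163.
So 163⁻¹ ≡ 97 (mod 310).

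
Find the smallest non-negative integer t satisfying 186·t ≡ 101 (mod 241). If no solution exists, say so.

134

gcd(186, 241) = 1, so a unique solution mod 241 exists.
186⁻¹ ≡ 92 (mod 241).
t ≡ 92·101 ≡ 134 (mod 241).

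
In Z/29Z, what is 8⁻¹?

11

29 = 3×8 + 5
8 = 1×5 + 3
5 = 1×3 + 2
3 = 1×2 + 1
2 = 2×1 + 0
gcd(8, 29) = 1, so the inverse exists.
Back-substitute for 1:
1 = 1×3 − 1×2
  = −1×5 + 2×3
  = 2×8 − 3×5
  = −3×29 + 11×8
So 8⁻¹ ≡ 11 (mod 29).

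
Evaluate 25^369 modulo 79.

By square-and-multiply:
369 in binary is 101110001, i.e. 369 = 256 + 64 + 32 + 16 + 1.
25^1 ≡ 25 (mod 79)
25^2 ≡ 25^2 = 625 ≡ 72 (mod 79)
25^4 ≡ 72^2 = 5184 ≡ 49 (mod 79)
25^8 ≡ 49^2 = 2401 ≡ 31 (mod 79)
25^16 ≡ 31^2 = 961 ≡ 13 (mod 79)
25^32 ≡ 13^2 = 169 ≡ 11 (mod 79)
25^64 ≡ 11^2 = 121 ≡ 42 (mod 79)
25^128 ≡ 42^2 = 1764 ≡ 26 (mod 79)
25^256 ≡ 26^2 = 676 ≡ 44 (mod 79)
25^369 = 25^256 × 25^64 × 25^32 × 25^16 × 25^1 ≡ 44 × 42 × 11 × 13 × 25 (mod 79).
Accumulate the product:
44 × 42 = 1848 ≡ 31
31 × 11 = 341 ≡ 25
25 × 13 = 325 ≡ 9
9 × 25 = 225 ≡ 67

67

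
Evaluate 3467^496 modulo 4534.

496 in binary is 111110000, i.e. 496 = 256 + 128 + 64 + 32 + 16.
3467^1 ≡ 3467 (mod 4534)
3467^2 ≡ 3467^2 = 12020089 ≡ 455 (mod 4534)
3467^4 ≡ 455^2 = 207025 ≡ 2995 (mod 4534)
3467^8 ≡ 2995^2 = 8970025 ≡ 1773 (mod 4534)
3467^16 ≡ 1773^2 = 3143529 ≡ 1467 (mod 4534)
3467^32 ≡ 1467^2 = 2152089 ≡ 2973 (mod 4534)
3467^64 ≡ 2973^2 = 8838729 ≡ 1963 (mod 4534)
3467^128 ≡ 1963^2 = 3853369 ≡ 4003 (mod 4534)
3467^256 ≡ 4003^2 = 16024009 ≡ 853 (mod 4534)
3467^496 = 3467^256 × 3467^128 × 3467^64 × 3467^32 × 3467^16 ≡ 853 × 4003 × 1963 × 2973 × 1467 (mod 4534).
Accumulate the product:
853 × 4003 = 3414559 ≡ 457
457 × 1963 = 897091 ≡ 3893
3893 × 2973 = 11573889 ≡ 3121
3121 × 1467 = 4578507 ≡ 3701

3701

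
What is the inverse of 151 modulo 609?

Run the extended Euclidean algorithm:
609 = 4×151 + 5
151 = 30×5 + 1
5 = 5×1 + 0
gcd(151, 609) = 1, so the inverse exists.
Back-substitute for 1:
1 = 1×151 − 30×5
  = −30×609 + 121×151
So 151⁻¹ ≡ 121 (mod 609).

121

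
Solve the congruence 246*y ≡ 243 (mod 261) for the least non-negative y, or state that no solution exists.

36

gcd(246, 261) = 3, and 3 | 243, so solutions exist.
Divide through by 3: 82*y ≡ 81 mod 87.
82⁻¹ ≡ 52 (mod 87).
y ≡ 52*81 ≡ 36 (mod 87).
The smallest non-negative solution is y = 36.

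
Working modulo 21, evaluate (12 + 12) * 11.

12 + 12 = 24 ≡ 3 (mod 21)
3 * 11 = 33 ≡ 12 (mod 21)

12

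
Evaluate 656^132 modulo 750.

736

132 in binary is 10000100, i.e. 132 = 128 + 4.
656^1 ≡ 656 (mod 750)
656^2 ≡ 656^2 = 430336 ≡ 586 (mod 750)
656^4 ≡ 586^2 = 343396 ≡ 646 (mod 750)
656^8 ≡ 646^2 = 417316 ≡ 316 (mod 750)
656^16 ≡ 316^2 = 99856 ≡ 106 (mod 750)
656^32 ≡ 106^2 = 11236 ≡ 736 (mod 750)
656^64 ≡ 736^2 = 541696 ≡ 196 (mod 750)
656^128 ≡ 196^2 = 38416 ≡ 166 (mod 750)
656^132 = 656^128 * 656^4 ≡ 166 * 646 (mod 750).
166 * 646 = 107236 ≡ 736 (mod 750).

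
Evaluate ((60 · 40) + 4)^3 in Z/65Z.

64

60 · 40 = 2400 ≡ 60 (mod 65)
60 + 4 = 64
(64)^3 ≡ 64 (mod 65)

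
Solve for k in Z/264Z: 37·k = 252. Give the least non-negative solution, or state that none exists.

228

gcd(37, 264) = 1, so a unique solution mod 264 exists.
37⁻¹ ≡ 157 (mod 264).
k ≡ 157·252 ≡ 228 (mod 264).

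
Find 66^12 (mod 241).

135

12 in binary is 1100, i.e. 12 = 8 + 4.
66^1 ≡ 66 (mod 241)
66^2 ≡ 66^2 = 4356 ≡ 18 (mod 241)
66^4 ≡ 18^2 = 324 ≡ 83 (mod 241)
66^8 ≡ 83^2 = 6889 ≡ 141 (mod 241)
66^12 = 66^8 · 66^4 ≡ 141 · 83 (mod 241).
141 · 83 = 11703 ≡ 135 (mod 241).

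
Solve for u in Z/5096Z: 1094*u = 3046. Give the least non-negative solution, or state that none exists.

gcd(1094, 5096) = 2, and 2 | 3046, so solutions exist.
Divide through by 2: 547*u ≡ 1523 (mod 2548).
547⁻¹ ≡ 2003 (mod 2548).
u ≡ 2003*1523 ≡ 613 (mod 2548).
The smallest non-negative solution is u = 613.

613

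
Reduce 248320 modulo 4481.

248320 = 55*4481 + 1865, so 248320 ≡ 1865 (mod 4481).

1865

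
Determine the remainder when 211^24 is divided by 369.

By square-and-multiply:
24 in binary is 11000, i.e. 24 = 16 + 8.
211^1 ≡ 211 (mod 369)
211^2 ≡ 211^2 = 44521 ≡ 241 (mod 369)
211^4 ≡ 241^2 = 58081 ≡ 148 (mod 369)
211^8 ≡ 148^2 = 21904 ≡ 133 (mod 369)
211^16 ≡ 133^2 = 17689 ≡ 346 (mod 369)
211^24 = 211^16 × 211^8 ≡ 346 × 133 (mod 369).
346 × 133 = 46018 ≡ 262 (mod 369).

262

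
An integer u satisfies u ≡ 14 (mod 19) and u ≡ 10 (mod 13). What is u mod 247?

166

19⁻¹ mod 13: 19×11 ≡ 1 (mod 13), so 19⁻¹ ≡ 11.
u = 14 + 19×((10 − 14)×11 mod 13) = 14 + 19×8 = 166.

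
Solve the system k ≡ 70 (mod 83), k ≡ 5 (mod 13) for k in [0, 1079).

70

83⁻¹ mod 13: 83×8 ≡ 1 (mod 13), so 83⁻¹ ≡ 8.
k = 70 + 83×((5 − 70)×8 mod 13) = 70 + 83×0 = 70.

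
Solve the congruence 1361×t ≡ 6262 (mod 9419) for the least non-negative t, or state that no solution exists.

1278

gcd(1361, 9419) = 1, so a unique solution mod 9419 exists.
1361⁻¹ ≡ 8983 (mod 9419).
t ≡ 8983×6262 ≡ 1278 (mod 9419).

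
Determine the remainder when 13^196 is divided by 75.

16

By square-and-multiply:
13^1 ≡ 13 (mod 75)
13^2 ≡ 13^2 = 169 ≡ 19 (mod 75)
13^4 ≡ 19^2 = 361 ≡ 61 (mod 75)
13^8 ≡ 61^2 = 3721 ≡ 46 (mod 75)
13^16 ≡ 46^2 = 2116 ≡ 16 (mod 75)
13^32 ≡ 16^2 = 256 ≡ 31 (mod 75)
13^64 ≡ 31^2 = 961 ≡ 61 (mod 75)
13^128 ≡ 61^2 = 3721 ≡ 46 (mod 75)
13^196 = 13^128 × 13^64 × 13^4 ≡ 46 × 61 × 61 (mod 75).
Accumulate the product:
46 × 61 = 2806 ≡ 31
31 × 61 = 1891 ≡ 16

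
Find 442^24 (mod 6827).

24 in binary is 11000, i.e. 24 = 16 + 8.
442^1 ≡ 442 (mod 6827)
442^2 ≡ 442^2 = 195364 ≡ 4208 (mod 6827)
442^4 ≡ 4208^2 = 17707264 ≡ 4853 (mod 6827)
442^8 ≡ 4853^2 = 23551609 ≡ 5286 (mod 6827)
442^16 ≡ 5286^2 = 27941796 ≡ 5712 (mod 6827)
442^24 = 442^16 × 442^8 ≡ 5712 × 5286 (mod 6827).
5712 × 5286 = 30193632 ≡ 4638 (mod 6827).

4638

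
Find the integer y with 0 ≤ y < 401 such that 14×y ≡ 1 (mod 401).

86

Run the extended Euclidean algorithm:
401 = 28×14 + 9
14 = 1×9 + 5
9 = 1×5 + 4
5 = 1×4 + 1
4 = 4×1 + 0
gcd(14, 401) = 1, so the inverse exists.
Back-substitute for 1:
1 = 1×5 − 1×4
  = −1×9 + 2×5
  = 2×14 − 3×9
  = −3×401 + 86×14
So 14⁻¹ ≡ 86 (mod 401).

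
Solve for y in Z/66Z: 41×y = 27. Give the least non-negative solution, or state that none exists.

gcd(41, 66) = 1, so a unique solution mod 66 exists.
41⁻¹ ≡ 29 (mod 66).
y ≡ 29×27 ≡ 57 (mod 66).

57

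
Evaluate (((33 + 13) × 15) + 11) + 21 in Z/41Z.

33 + 13 = 46 ≡ 5 (mod 41)
5 × 15 = 75 ≡ 34 (mod 41)
34 + 11 = 45 ≡ 4 (mod 41)
4 + 21 = 25

25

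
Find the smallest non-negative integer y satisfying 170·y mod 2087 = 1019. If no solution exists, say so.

1516

gcd(170, 2087) = 1, so a unique solution mod 2087 exists.
170⁻¹ ≡ 577 (mod 2087).
y ≡ 577·1019 ≡ 1516 (mod 2087).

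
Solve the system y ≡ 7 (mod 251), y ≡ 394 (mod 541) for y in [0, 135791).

251⁻¹ mod 541: 251×319 ≡ 1 (mod 541), so 251⁻¹ ≡ 319.
y = 7 + 251×((394 − 7)×319 mod 541) = 7 + 251×105 = 26362.
Check: 26362 mod 251 = 7, 26362 mod 541 = 394. ✓

26362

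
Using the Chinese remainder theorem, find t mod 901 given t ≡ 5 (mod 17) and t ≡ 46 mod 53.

311

17⁻¹ mod 53: 17*25 ≡ 1 (mod 53), so 17⁻¹ ≡ 25.
t = 5 + 17*((46 − 5)*25 mod 53) = 5 + 17*18 = 311.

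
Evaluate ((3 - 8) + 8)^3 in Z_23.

4

3 - 8 = -5 ≡ 18 (mod 23)
18 + 8 = 26 ≡ 3 (mod 23)
(3)^3 ≡ 4 (mod 23)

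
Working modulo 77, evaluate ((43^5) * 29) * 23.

37

(43)^5 ≡ 43 (mod 77)
43 * 29 = 1247 ≡ 15 (mod 77)
15 * 23 = 345 ≡ 37 (mod 77)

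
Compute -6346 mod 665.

304

-6346 = -10·665 + 304, so -6346 ≡ 304 (mod 665).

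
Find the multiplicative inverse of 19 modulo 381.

Run the extended Euclidean algorithm:
381 = 20×19 + 1
19 = 19×1 + 0
gcd(19, 381) = 1, so the inverse exists.
Back-substitute for 1:
1 = 1×381 − 20×19
So 19⁻¹ ≡ −20 ≡ 361 (mod 381).

361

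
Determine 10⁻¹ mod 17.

Run the extended Euclidean algorithm:
17 = 1×10 + 7
10 = 1×7 + 3
7 = 2×3 + 1
3 = 3×1 + 0
gcd(10, 17) = 1, so the inverse exists.
Back-substitute for 1:
1 = 1×7 − 2×3
  = −2×10 + 3×7
  = 3×17 − 5×10
So 10⁻¹ ≡ −5 ≡ 12 (mod 17).

12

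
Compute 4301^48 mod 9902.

8773

Compute successive squares:
48 in binary is 110000, i.e. 48 = 32 + 16.
4301^1 ≡ 4301 (mod 9902)
4301^2 ≡ 4301^2 = 18498601 ≡ 1665 (mod 9902)
4301^4 ≡ 1665^2 = 2772225 ≡ 9567 (mod 9902)
4301^8 ≡ 9567^2 = 91527489 ≡ 3303 (mod 9902)
4301^16 ≡ 3303^2 = 10909809 ≡ 7707 (mod 9902)
4301^32 ≡ 7707^2 = 59397849 ≡ 5653 (mod 9902)
4301^48 = 4301^32 · 4301^16 ≡ 5653 · 7707 (mod 9902).
5653 · 7707 = 43567671 ≡ 8773 (mod 9902).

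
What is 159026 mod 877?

159026 = 181·877 + 289, so 159026 ≡ 289 (mod 877).

289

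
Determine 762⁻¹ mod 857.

857 = 1·762 + 95
762 = 8·95 + 2
95 = 47·2 + 1
2 = 2·1 + 0
gcd(762, 857) = 1, so the inverse exists.
Bézout: 1 = 377·857 − 424·762.
So 762⁻¹ ≡ −424 ≡ 433 (mod 857).

433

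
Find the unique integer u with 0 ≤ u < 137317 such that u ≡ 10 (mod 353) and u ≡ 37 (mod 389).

102733

353⁻¹ mod 389: 353×54 ≡ 1 (mod 389), so 353⁻¹ ≡ 54.
u = 10 + 353×((37 − 10)×54 mod 389) = 10 + 353×291 = 102733.
Check: 102733 mod 353 = 10, 102733 mod 389 = 37. ✓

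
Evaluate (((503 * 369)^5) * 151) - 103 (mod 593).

402

503 * 369 = 185607 ≡ 591 (mod 593)
(591)^5 ≡ 561 (mod 593)
561 * 151 = 84711 ≡ 505 (mod 593)
505 - 103 = 402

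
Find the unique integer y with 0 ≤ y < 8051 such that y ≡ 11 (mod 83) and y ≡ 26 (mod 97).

7398

83⁻¹ mod 97: 83*90 ≡ 1 (mod 97), so 83⁻¹ ≡ 90.
y = 11 + 83*((26 − 11)*90 mod 97) = 11 + 83*89 = 7398.
Check: 7398 mod 83 = 11, 7398 mod 97 = 26. ✓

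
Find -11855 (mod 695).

-11855 = -18×695 + 655, so -11855 ≡ 655 (mod 695).

655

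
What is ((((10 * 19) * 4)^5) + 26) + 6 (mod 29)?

10 * 19 = 190 ≡ 16 (mod 29)
16 * 4 = 64 ≡ 6 (mod 29)
(6)^5 ≡ 4 (mod 29)
4 + 26 = 30 ≡ 1 (mod 29)
1 + 6 = 7

7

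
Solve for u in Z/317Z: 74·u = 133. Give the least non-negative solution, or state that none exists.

186

gcd(74, 317) = 1, so a unique solution mod 317 exists.
74⁻¹ ≡ 30 (mod 317).
u ≡ 30·133 ≡ 186 (mod 317).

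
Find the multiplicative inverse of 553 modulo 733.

395

By the extended Euclidean algorithm:
733 = 1*553 + 180
553 = 3*180 + 13
180 = 13*13 + 11
13 = 1*11 + 2
11 = 5*2 + 1
2 = 2*1 + 0
gcd(553, 733) = 1, so the inverse exists.
Bézout: 1 = 255*733 − 338*553.
So 553⁻¹ ≡ −338 ≡ 395 (mod 733).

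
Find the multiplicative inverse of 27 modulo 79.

79 = 2*27 + 25
27 = 1*25 + 2
25 = 12*2 + 1
2 = 2*1 + 0
gcd(27, 79) = 1, so the inverse exists.
Back-substitute for 1:
1 = 1*25 − 12*2
  = −12*27 + 13*25
  = 13*79 − 38*27
So 27⁻¹ ≡ −38 ≡ 41 (mod 79).

41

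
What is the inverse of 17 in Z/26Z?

Run the extended Euclidean algorithm:
26 = 1×17 + 9
17 = 1×9 + 8
9 = 1×8 + 1
8 = 8×1 + 0
gcd(17, 26) = 1, so the inverse exists.
Back-substitute for 1:
1 = 1×9 − 1×8
  = −1×17 + 2×9
  = 2×26 − 3×17
So 17⁻¹ ≡ −3 ≡ 23 (mod 26).

23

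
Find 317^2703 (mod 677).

By square-and-multiply:
2703 in binary is 101010001111, i.e. 2703 = 2048 + 512 + 128 + 8 + 4 + 2 + 1.
317^1 ≡ 317 (mod 677)
317^2 ≡ 317^2 = 100489 ≡ 293 (mod 677)
317^4 ≡ 293^2 = 85849 ≡ 547 (mod 677)
317^8 ≡ 547^2 = 299209 ≡ 652 (mod 677)
317^16 ≡ 652^2 = 425104 ≡ 625 (mod 677)
317^32 ≡ 625^2 = 390625 ≡ 673 (mod 677)
317^64 ≡ 673^2 = 452929 ≡ 16 (mod 677)
317^128 ≡ 16^2 = 256 (mod 677)
317^256 ≡ 256^2 = 65536 ≡ 544 (mod 677)
317^512 ≡ 544^2 = 295936 ≡ 87 (mod 677)
317^1024 ≡ 87^2 = 7569 ≡ 122 (mod 677)
317^2048 ≡ 122^2 = 14884 ≡ 667 (mod 677)
317^2703 = 317^2048 * 317^512 * 317^128 * 317^8 * 317^4 * 317^2 * 317^1 ≡ 667 * 87 * 256 * 652 * 547 * 293 * 317 (mod 677).
Accumulate the product:
667 * 87 = 58029 ≡ 484
484 * 256 = 123904 ≡ 13
13 * 652 = 8476 ≡ 352
352 * 547 = 192544 ≡ 276
276 * 293 = 80868 ≡ 305
305 * 317 = 96685 ≡ 551

551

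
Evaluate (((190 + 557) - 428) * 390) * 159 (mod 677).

604

190 + 557 = 747 ≡ 70 (mod 677)
70 - 428 = -358 ≡ 319 (mod 677)
319 * 390 = 124410 ≡ 519 (mod 677)
519 * 159 = 82521 ≡ 604 (mod 677)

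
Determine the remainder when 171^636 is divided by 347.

85

Using repeated squaring:
171^1 ≡ 171 (mod 347)
171^2 ≡ 171^2 = 29241 ≡ 93 (mod 347)
171^4 ≡ 93^2 = 8649 ≡ 321 (mod 347)
171^8 ≡ 321^2 = 103041 ≡ 329 (mod 347)
171^16 ≡ 329^2 = 108241 ≡ 324 (mod 347)
171^32 ≡ 324^2 = 104976 ≡ 182 (mod 347)
171^64 ≡ 182^2 = 33124 ≡ 159 (mod 347)
171^128 ≡ 159^2 = 25281 ≡ 297 (mod 347)
171^256 ≡ 297^2 = 88209 ≡ 71 (mod 347)
171^512 ≡ 71^2 = 5041 ≡ 183 (mod 347)
171^636 = 171^512 × 171^64 × 171^32 × 171^16 × 171^8 × 171^4 ≡ 183 × 159 × 182 × 324 × 329 × 321 (mod 347).
Accumulate the product:
183 × 159 = 29097 ≡ 296
296 × 182 = 53872 ≡ 87
87 × 324 = 28188 ≡ 81
81 × 329 = 26649 ≡ 277
277 × 321 = 88917 ≡ 85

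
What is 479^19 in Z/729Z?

209

19 in binary is 10011, i.e. 19 = 16 + 2 + 1.
479^1 ≡ 479 (mod 729)
479^2 ≡ 479^2 = 229441 ≡ 535 (mod 729)
479^4 ≡ 535^2 = 286225 ≡ 457 (mod 729)
479^8 ≡ 457^2 = 208849 ≡ 355 (mod 729)
479^16 ≡ 355^2 = 126025 ≡ 637 (mod 729)
479^19 = 479^16 × 479^2 × 479^1 ≡ 637 × 535 × 479 (mod 729).
Accumulate the product:
637 × 535 = 340795 ≡ 352
352 × 479 = 168608 ≡ 209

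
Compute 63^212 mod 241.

181

Compute successive squares:
212 in binary is 11010100, i.e. 212 = 128 + 64 + 16 + 4.
63^1 ≡ 63 (mod 241)
63^2 ≡ 63^2 = 3969 ≡ 113 (mod 241)
63^4 ≡ 113^2 = 12769 ≡ 237 (mod 241)
63^8 ≡ 237^2 = 56169 ≡ 16 (mod 241)
63^16 ≡ 16^2 = 256 ≡ 15 (mod 241)
63^32 ≡ 15^2 = 225 (mod 241)
63^64 ≡ 225^2 = 50625 ≡ 15 (mod 241)
63^128 ≡ 15^2 = 225 (mod 241)
63^212 = 63^128 * 63^64 * 63^16 * 63^4 ≡ 225 * 15 * 15 * 237 (mod 241).
Accumulate the product:
225 * 15 = 3375 ≡ 1
1 * 15 = 15
15 * 237 = 3555 ≡ 181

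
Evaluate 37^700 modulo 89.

88

By square-and-multiply:
37^1 ≡ 37 (mod 89)
37^2 ≡ 37^2 = 1369 ≡ 34 (mod 89)
37^4 ≡ 34^2 = 1156 ≡ 88 (mod 89)
37^8 ≡ 88^2 = 7744 ≡ 1 (mod 89)
37^16 ≡ 1^2 = 1 (mod 89)
37^32 ≡ 1^2 = 1 (mod 89)
37^64 ≡ 1^2 = 1 (mod 89)
37^128 ≡ 1^2 = 1 (mod 89)
37^256 ≡ 1^2 = 1 (mod 89)
37^512 ≡ 1^2 = 1 (mod 89)
37^700 = 37^512 · 37^128 · 37^32 · 37^16 · 37^8 · 37^4 ≡ 1 · 1 · 1 · 1 · 1 · 88 (mod 89).
Accumulate the product:
1 · 1 = 1
1 · 1 = 1
1 · 1 = 1
1 · 1 = 1
1 · 88 = 88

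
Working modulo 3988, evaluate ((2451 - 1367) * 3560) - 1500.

1144

2451 - 1367 = 1084
1084 * 3560 = 3859040 ≡ 2644 (mod 3988)
2644 - 1500 = 1144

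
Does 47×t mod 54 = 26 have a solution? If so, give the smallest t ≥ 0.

4

gcd(47, 54) = 1, so a unique solution mod 54 exists.
47⁻¹ ≡ 23 (mod 54).
t ≡ 23×26 ≡ 4 (mod 54).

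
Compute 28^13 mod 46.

44

Compute successive squares:
13 in binary is 1101, i.e. 13 = 8 + 4 + 1.
28^1 ≡ 28 (mod 46)
28^2 ≡ 28^2 = 784 ≡ 2 (mod 46)
28^4 ≡ 2^2 = 4 (mod 46)
28^8 ≡ 4^2 = 16 (mod 46)
28^13 = 28^8 * 28^4 * 28^1 ≡ 16 * 4 * 28 (mod 46).
Accumulate the product:
16 * 4 = 64 ≡ 18
18 * 28 = 504 ≡ 44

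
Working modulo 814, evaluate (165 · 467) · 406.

682

165 · 467 = 77055 ≡ 539 (mod 814)
539 · 406 = 218834 ≡ 682 (mod 814)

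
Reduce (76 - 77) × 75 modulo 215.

76 - 77 = -1 ≡ 214 (mod 215)
214 × 75 = 16050 ≡ 140 (mod 215)

140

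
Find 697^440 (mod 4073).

3992

Using repeated squaring:
440 in binary is 110111000, i.e. 440 = 256 + 128 + 32 + 16 + 8.
697^1 ≡ 697 (mod 4073)
697^2 ≡ 697^2 = 485809 ≡ 1122 (mod 4073)
697^4 ≡ 1122^2 = 1258884 ≡ 327 (mod 4073)
697^8 ≡ 327^2 = 106929 ≡ 1031 (mod 4073)
697^16 ≡ 1031^2 = 1062961 ≡ 3981 (mod 4073)
697^32 ≡ 3981^2 = 15848361 ≡ 318 (mod 4073)
697^64 ≡ 318^2 = 101124 ≡ 3372 (mod 4073)
697^128 ≡ 3372^2 = 11370384 ≡ 2641 (mod 4073)
697^256 ≡ 2641^2 = 6974881 ≡ 1905 (mod 4073)
697^440 = 697^256 × 697^128 × 697^32 × 697^16 × 697^8 ≡ 1905 × 2641 × 318 × 3981 × 1031 (mod 4073).
Accumulate the product:
1905 × 2641 = 5031105 ≡ 950
950 × 318 = 302100 ≡ 698
698 × 3981 = 2778738 ≡ 952
952 × 1031 = 981512 ≡ 3992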